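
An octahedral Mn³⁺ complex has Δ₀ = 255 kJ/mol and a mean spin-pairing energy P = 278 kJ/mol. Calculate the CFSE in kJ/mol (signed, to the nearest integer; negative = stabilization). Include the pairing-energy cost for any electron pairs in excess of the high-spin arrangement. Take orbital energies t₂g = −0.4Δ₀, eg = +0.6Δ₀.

-153

Mn sits in group 7; removing 3 electrons leaves Mn³⁺ with 7 − 3 = 4 d electrons.
Here Δ₀ < P (255 < 278), so the high-spin state is favoured.
Configuration: t₂g³ eg¹.
Orbital CFSE = -0.6Δ₀ = -0.6 × 255 = -153 kJ/mol.
High-spin has no excess pairs, so no pairing correction applies.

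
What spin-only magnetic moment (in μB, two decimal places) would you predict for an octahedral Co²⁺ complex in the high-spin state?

Co sits in group 9; removing 2 electrons leaves Co²⁺ with 9 − 2 = 7 d electrons.
Configuration: t₂g⁵ eg² → 3 unpaired electrons.
μ(spin-only) = √[3(3+2)] = √15 ≈ 3.87 μB.

3.87 μB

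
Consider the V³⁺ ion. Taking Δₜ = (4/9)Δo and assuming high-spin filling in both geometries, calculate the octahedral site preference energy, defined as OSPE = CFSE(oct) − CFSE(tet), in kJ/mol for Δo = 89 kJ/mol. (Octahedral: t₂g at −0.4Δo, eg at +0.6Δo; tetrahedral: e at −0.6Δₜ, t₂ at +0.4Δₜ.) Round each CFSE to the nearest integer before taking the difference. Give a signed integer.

V is in group 5, so V³⁺ is d² (5 − 3 = 2).
Octahedral (high-spin): t2g^2 e_g^0, CFSE = 2(−0.4) + 0(+0.6) = -0.8Δo = -0.8 × 89 = -71 kJ/mol.
Tetrahedral: e^2 t2^0, CFSE = 2(−0.6) + 0(+0.4) = -1.2Δₜ = -1.2 × (4/9) × 89 = -47 kJ/mol.
Subtracting, OSPE = -71 − (-47) = -24 kJ/mol.

-24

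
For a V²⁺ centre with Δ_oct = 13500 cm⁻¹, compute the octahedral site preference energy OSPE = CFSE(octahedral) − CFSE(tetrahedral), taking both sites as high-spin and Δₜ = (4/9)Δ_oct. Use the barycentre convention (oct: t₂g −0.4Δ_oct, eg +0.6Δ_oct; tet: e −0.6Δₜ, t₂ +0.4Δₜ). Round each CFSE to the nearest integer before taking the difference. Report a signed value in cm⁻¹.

-11400

V is in group 5, so V²⁺ is d³ (5 − 2 = 3).
Octahedral high-spin t₂g³ eg⁰: CFSE = -1.2 × 13500 = -16200 cm⁻¹.
In a tetrahedral site the filling is e² t₂¹: CFSE(tet) = -0.8Δₜ = -0.8 × (4/9)(13500) = -4800 cm⁻¹.
Subtracting, OSPE = -16200 − (-4800) = -11400 cm⁻¹.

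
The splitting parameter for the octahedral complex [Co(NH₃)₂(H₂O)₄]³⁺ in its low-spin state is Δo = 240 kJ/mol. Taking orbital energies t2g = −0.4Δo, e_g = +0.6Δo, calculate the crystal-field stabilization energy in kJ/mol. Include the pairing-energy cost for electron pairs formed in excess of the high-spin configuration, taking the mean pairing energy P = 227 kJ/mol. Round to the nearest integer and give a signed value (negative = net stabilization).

Ligand charges: 2×(+0) from NH₃ and 4×(+0) from H₂O sum to +0; with overall charge +3, Co is +3.
Co sits in group 9; removing 3 electrons leaves Co³⁺ with 9 − 3 = 6 d electrons.
Configuration: t2g^6 e_g^0.
CFSE(orbital) = 6×(-0.4Δo) + 0×(0.6Δo) = -2.4Δo; with Δo = 240 kJ/mol that is -576 kJ/mol.
High-spin d⁶ would be t2g^4 e_g^2 with 1 pair; low-spin has 3, so 2 excess pairs cost +2P = +454 kJ/mol.
Net CFSE = -576 + 454 = -122 kJ/mol.

-122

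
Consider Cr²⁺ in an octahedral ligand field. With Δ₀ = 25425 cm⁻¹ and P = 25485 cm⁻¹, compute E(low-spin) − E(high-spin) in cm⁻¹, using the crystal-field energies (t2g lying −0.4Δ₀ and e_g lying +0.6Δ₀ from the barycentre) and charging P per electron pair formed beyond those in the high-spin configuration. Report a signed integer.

60

Group 6 minus oxidation state +2 gives a d⁴ configuration for Cr²⁺.
High-spin: t2g^3 e_g^1, CFSE = -0.6Δ₀ = -15255 cm⁻¹.
Low-spin: t2g^4 e_g^0, orbital CFSE = -1.6Δ₀ = -40680 cm⁻¹; plus 1 excess pair × P = +25485 cm⁻¹; total -15195 cm⁻¹.
The difference is -15195 − (-15255) = 60 cm⁻¹, so high-spin lies lower.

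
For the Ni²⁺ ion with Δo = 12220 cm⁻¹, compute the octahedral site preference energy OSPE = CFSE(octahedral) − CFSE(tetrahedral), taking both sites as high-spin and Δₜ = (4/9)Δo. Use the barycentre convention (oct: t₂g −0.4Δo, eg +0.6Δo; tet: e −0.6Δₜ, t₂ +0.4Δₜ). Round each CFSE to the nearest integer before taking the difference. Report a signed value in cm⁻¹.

-10319

Ni²⁺: group 10, so d-count = 10 − 2 = 8.
Octahedral high-spin t₂g⁶ eg²: CFSE = -1.2 × 12220 = -14664 cm⁻¹.
In a tetrahedral site the filling is e⁴ t₂⁴: CFSE(tet) = -0.8Δₜ = -0.8 × (4/9)(12220) = -4345 cm⁻¹.
Subtracting, OSPE = -14664 − (-4345) = -10319 cm⁻¹.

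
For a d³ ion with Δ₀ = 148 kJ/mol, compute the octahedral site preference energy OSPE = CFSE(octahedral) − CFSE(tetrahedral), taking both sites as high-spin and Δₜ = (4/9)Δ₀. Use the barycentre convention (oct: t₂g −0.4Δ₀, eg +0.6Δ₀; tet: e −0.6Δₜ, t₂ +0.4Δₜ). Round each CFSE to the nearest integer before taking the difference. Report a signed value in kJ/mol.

-125

In an octahedral site d³ (HS) is t₂g³ eg⁰, giving CFSE(oct) = -1.2Δ₀ = -178 kJ/mol.
Tetrahedral e² t₂¹ gives -0.8Δₜ = -0.8 × (4/9) × 148 = -53 kJ/mol.
Subtracting, OSPE = -178 − (-53) = -125 kJ/mol.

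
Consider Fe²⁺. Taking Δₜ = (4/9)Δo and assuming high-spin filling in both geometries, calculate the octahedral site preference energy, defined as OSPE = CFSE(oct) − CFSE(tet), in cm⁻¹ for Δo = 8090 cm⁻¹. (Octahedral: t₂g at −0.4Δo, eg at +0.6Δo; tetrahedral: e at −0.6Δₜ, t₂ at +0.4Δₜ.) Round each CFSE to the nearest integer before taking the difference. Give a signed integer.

Fe is in group 8, so Fe²⁺ is d⁶ (8 − 2 = 6).
Octahedral (high-spin): t₂g⁴ eg², CFSE = 4(−0.4) + 2(+0.6) = -0.4Δo = -0.4 × 8090 = -3236 cm⁻¹.
Tetrahedral e³ t₂³ gives -0.6Δₜ = -0.6 × (4/9) × 8090 = -2157 cm⁻¹.
Subtracting, OSPE = -3236 − (-2157) = -1079 cm⁻¹.

-1079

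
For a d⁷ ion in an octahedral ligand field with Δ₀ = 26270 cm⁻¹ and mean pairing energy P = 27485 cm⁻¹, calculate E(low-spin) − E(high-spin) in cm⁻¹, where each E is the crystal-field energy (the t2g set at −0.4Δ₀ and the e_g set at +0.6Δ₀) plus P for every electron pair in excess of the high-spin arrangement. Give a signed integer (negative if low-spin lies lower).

1215

In the high-spin limit (t2g^5 e_g^2) the orbital term is -0.8Δ₀ = -21016 cm⁻¹, with no excess pairing.
Low-spin t2g^6 e_g^1 gives -1.8Δ₀ = -47286 cm⁻¹, but forming 1 extra pair costs 1P = 27485 cm⁻¹, so E(LS) = -47286 + 27485 = -19801 cm⁻¹.
E(LS) − E(HS) = -19801 − (-21016) = 1215 cm⁻¹.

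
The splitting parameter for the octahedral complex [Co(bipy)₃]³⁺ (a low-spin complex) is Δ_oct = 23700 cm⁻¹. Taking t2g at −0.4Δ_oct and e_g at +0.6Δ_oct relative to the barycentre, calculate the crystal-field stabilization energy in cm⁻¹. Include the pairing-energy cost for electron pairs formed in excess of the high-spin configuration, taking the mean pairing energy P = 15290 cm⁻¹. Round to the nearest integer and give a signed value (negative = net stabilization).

bipy is neutral, so the +3 overall charge sits on Co: oxidation state +3.
Group 9 minus oxidation state +3 gives a d⁶ configuration for Co³⁺.
Configuration: t2g^6 e_g^0.
Orbital CFSE = 6(-0.4) + 0(0.6) = -2.4Δ_oct = -2.4 × 23700 = -56880 cm⁻¹.
High-spin d⁶ would be t2g^4 e_g^2 with 1 pair; low-spin has 3, so 2 excess pairs cost +2P = +30580 cm⁻¹.
Net CFSE = -56880 + 30580 = -26300 cm⁻¹.

-26300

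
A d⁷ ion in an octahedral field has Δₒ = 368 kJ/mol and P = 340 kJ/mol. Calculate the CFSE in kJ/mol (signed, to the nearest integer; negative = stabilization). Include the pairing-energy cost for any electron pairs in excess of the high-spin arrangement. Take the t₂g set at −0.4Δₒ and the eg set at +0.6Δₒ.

With Δₒ > P the complex is low-spin.
That gives t₂g⁶ eg¹.
Orbital CFSE = -1.8Δₒ = -1.8 × 368 = -662 kJ/mol.
Excess pairs vs high-spin: 3 − 2 = 1; pairing cost = +340 kJ/mol.
Net CFSE = -662 + 340 = -322 kJ/mol.

-322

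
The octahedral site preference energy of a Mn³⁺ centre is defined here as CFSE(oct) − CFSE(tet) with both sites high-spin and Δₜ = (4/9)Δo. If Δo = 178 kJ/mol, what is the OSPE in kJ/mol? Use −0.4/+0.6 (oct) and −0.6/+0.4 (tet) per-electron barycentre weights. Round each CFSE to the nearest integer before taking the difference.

-75

Mn is in group 7, so Mn³⁺ is d⁴ (7 − 3 = 4).
In an octahedral site d⁴ (HS) is t2g^3 e_g^1, giving CFSE(oct) = -0.6Δo = -107 kJ/mol.
In a tetrahedral site the filling is e^2 t2^2: CFSE(tet) = -0.4Δₜ = -0.4 × (4/9)(178) = -32 kJ/mol.
Subtracting, OSPE = -107 − (-32) = -75 kJ/mol.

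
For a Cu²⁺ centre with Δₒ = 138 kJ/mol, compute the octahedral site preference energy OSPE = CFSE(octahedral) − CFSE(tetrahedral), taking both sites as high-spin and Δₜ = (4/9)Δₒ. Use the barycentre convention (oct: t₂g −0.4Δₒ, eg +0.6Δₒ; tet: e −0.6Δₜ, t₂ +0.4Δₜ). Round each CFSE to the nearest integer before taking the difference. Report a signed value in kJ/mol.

-58

Cu sits in group 11; removing 2 electrons leaves Cu²⁺ with 11 − 2 = 9 d electrons.
Octahedral (high-spin): t₂g⁶ eg³, CFSE = 6(−0.4) + 3(+0.6) = -0.6Δₒ = -0.6 × 138 = -83 kJ/mol.
Tetrahedral: e⁴ t₂⁵, CFSE = 4(−0.6) + 5(+0.4) = -0.4Δₜ = -0.4 × (4/9) × 138 = -25 kJ/mol.
Subtracting, OSPE = -83 − (-25) = -58 kJ/mol.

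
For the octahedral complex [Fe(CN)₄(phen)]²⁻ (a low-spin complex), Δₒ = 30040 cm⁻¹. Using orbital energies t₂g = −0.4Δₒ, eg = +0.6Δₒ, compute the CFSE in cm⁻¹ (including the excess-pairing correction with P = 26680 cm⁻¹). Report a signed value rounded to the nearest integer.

-18736

Ligand charges: 4×(-1) from CN⁻ and 1×(+0) from phen sum to -4; with overall charge -2, Fe is +2.
Fe is in group 8, so Fe²⁺ is d⁶ (8 − 2 = 6).
Configuration: t₂g⁶ eg⁰.
Orbital CFSE = 6(-0.4) + 0(0.6) = -2.4Δₒ = -2.4 × 30040 = -72096 cm⁻¹.
High-spin d⁶ would be t₂g⁴ eg² with 1 pair; low-spin has 3, so 2 excess pairs cost +2P = +53360 cm⁻¹.
Net CFSE = -72096 + 53360 = -18736 cm⁻¹.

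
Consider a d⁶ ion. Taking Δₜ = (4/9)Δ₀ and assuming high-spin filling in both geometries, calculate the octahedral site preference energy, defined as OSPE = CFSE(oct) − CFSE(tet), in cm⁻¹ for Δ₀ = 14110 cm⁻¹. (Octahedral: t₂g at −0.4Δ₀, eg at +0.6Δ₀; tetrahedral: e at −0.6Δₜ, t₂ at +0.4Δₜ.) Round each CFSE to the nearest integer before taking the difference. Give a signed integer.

-1881

Octahedral (high-spin): t₂g⁴ eg², CFSE = 4(−0.4) + 2(+0.6) = -0.4Δ₀ = -0.4 × 14110 = -5644 cm⁻¹.
Tetrahedral e³ t₂³ gives -0.6Δₜ = -0.6 × (4/9) × 14110 = -3763 cm⁻¹.
OSPE = -5644 − (-3763) = -1881 cm⁻¹.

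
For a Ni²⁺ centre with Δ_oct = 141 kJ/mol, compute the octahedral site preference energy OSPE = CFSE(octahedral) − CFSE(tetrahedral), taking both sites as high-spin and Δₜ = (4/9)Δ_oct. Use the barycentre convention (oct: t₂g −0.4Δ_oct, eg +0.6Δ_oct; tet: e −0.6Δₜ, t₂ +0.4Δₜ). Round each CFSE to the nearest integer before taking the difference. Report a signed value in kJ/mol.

Ni²⁺: group 10, so d-count = 10 − 2 = 8.
Octahedral high-spin t₂g⁶ eg²: CFSE = -1.2 × 141 = -169 kJ/mol.
In a tetrahedral site the filling is e⁴ t₂⁴: CFSE(tet) = -0.8Δₜ = -0.8 × (4/9)(141) = -50 kJ/mol.
OSPE = CFSE(oct) − CFSE(tet) = -169 − (-50) = -119 kJ/mol.

-119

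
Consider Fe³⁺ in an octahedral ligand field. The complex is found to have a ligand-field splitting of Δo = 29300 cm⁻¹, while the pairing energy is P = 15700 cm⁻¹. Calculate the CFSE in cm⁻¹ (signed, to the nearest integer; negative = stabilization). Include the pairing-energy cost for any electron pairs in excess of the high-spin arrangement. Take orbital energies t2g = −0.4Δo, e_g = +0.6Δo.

Fe is in group 8, so Fe³⁺ is d⁵ (8 − 3 = 5).
With Δo > P the complex is low-spin.
Configuration: t2g^5 e_g^0.
Orbital CFSE = -2.0Δo = -2.0 × 29300 = -58600 cm⁻¹.
Excess pairs vs high-spin: 2 − 0 = 2; pairing cost = +31400 cm⁻¹.
Net CFSE = -58600 + 31400 = -27200 cm⁻¹.

-27200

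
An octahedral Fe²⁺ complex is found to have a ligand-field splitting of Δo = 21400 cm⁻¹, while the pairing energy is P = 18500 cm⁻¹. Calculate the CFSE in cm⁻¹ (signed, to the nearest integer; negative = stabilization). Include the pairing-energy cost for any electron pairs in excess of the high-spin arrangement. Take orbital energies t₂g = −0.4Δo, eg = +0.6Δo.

Fe is in group 8, so Fe²⁺ is d⁶ (8 − 2 = 6).
Δo > P, so pairing is preferred: the ground state is low-spin.
That gives t₂g⁶ eg⁰.
Orbital CFSE = -2.4Δo = -2.4 × 21400 = -51360 cm⁻¹.
Excess pairs vs high-spin: 3 − 1 = 2; pairing cost = +37000 cm⁻¹.
Net CFSE = -51360 + 37000 = -14360 cm⁻¹.

-14360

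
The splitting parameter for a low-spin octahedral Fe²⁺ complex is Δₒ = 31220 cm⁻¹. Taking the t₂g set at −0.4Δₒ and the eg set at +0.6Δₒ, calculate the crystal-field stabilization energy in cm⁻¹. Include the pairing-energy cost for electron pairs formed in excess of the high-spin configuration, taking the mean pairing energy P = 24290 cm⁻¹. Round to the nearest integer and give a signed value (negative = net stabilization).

-26348

Fe sits in group 8; removing 2 electrons leaves Fe²⁺ with 8 − 2 = 6 d electrons.
The d⁶ electrons fill as t₂g⁶ eg⁰.
CFSE(orbital) = 6×(-0.4Δₒ) + 0×(0.6Δₒ) = -2.4Δₒ; with Δₒ = 31220 cm⁻¹ that is -74928 cm⁻¹.
Relative to high-spin t₂g⁴ eg² (1 paired), the low-spin configuration has 2 additional pairs, contributing +2 × 24290 = +48580 cm⁻¹.
Overall CFSE = -74928 + 48580 = -26348 cm⁻¹.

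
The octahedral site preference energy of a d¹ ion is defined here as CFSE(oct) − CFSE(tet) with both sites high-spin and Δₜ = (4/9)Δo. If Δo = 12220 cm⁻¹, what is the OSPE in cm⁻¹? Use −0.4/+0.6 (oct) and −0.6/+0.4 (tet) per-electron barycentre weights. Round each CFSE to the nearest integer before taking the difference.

-1629

Octahedral high-spin t2g^1 e_g^0: CFSE = -0.4 × 12220 = -4888 cm⁻¹.
In a tetrahedral site the filling is e^1 t2^0: CFSE(tet) = -0.6Δₜ = -0.6 × (4/9)(12220) = -3259 cm⁻¹.
OSPE = CFSE(oct) − CFSE(tet) = -4888 − (-3259) = -1629 cm⁻¹.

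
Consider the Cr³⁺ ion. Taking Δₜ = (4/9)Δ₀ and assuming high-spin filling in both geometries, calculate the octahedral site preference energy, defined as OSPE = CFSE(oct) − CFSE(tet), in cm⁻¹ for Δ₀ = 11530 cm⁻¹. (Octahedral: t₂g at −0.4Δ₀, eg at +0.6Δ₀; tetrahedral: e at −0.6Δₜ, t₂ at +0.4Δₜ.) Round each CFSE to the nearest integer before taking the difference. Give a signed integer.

-9736

Cr is in group 6, so Cr³⁺ is d³ (6 − 3 = 3).
Octahedral high-spin t₂g³ eg⁰: CFSE = -1.2 × 11530 = -13836 cm⁻¹.
In a tetrahedral site the filling is e² t₂¹: CFSE(tet) = -0.8Δₜ = -0.8 × (4/9)(11530) = -4100 cm⁻¹.
OSPE = -13836 − (-4100) = -9736 cm⁻¹.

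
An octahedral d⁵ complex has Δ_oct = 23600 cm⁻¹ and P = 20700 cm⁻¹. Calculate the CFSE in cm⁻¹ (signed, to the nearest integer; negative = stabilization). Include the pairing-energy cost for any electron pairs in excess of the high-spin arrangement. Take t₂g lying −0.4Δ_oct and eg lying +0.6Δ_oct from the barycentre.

-5800

Here Δ_oct > P (23600 > 20700), so the low-spin state is favoured.
Configuration: t₂g⁵ eg⁰.
Orbital CFSE = -2.0Δ_oct = -2.0 × 23600 = -47200 cm⁻¹.
Excess pairs vs high-spin: 2 − 0 = 2; pairing cost = +41400 cm⁻¹.
Net CFSE = -47200 + 41400 = -5800 cm⁻¹.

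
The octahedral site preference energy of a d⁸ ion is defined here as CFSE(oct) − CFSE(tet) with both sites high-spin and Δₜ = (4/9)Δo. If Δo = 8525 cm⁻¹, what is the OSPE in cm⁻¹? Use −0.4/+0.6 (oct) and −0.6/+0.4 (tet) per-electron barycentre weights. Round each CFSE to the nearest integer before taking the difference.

-7199

Octahedral (high-spin): t₂g⁶ eg², CFSE = 6(−0.4) + 2(+0.6) = -1.2Δo = -1.2 × 8525 = -10230 cm⁻¹.
Tetrahedral e⁴ t₂⁴ gives -0.8Δₜ = -0.8 × (4/9) × 8525 = -3031 cm⁻¹.
OSPE = CFSE(oct) − CFSE(tet) = -10230 − (-3031) = -7199 cm⁻¹.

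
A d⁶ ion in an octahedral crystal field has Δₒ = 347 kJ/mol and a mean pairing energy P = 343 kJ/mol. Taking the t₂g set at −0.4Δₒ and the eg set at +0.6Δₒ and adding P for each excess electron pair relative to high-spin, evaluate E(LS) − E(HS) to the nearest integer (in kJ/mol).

-8

High-spin: t₂g⁴ eg², CFSE = -0.4Δₒ = -139 kJ/mol.
Low-spin t₂g⁶ eg⁰ gives -2.4Δₒ = -833 kJ/mol, but forming 2 extra pairs costs 2P = 686 kJ/mol, so E(LS) = -833 + 686 = -147 kJ/mol.
E(LS) − E(HS) = -147 − (-139) = -8 kJ/mol.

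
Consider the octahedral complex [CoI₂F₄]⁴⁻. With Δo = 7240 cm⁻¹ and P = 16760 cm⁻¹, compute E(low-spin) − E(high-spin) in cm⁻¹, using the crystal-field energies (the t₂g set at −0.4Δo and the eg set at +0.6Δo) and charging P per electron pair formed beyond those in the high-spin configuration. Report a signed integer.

9520

Ligand charges: 2×(-1) from I⁻ and 4×(-1) from F⁻ sum to -6; with overall charge -4, Co is +2.
Co is in group 9, so Co²⁺ is d⁷ (9 − 2 = 7).
In the high-spin limit (t₂g⁵ eg²) the orbital term is -0.8Δo = -5792 cm⁻¹, with no excess pairing.
For low-spin the configuration is t₂g⁶ eg¹: orbital energy -1.8 × 7240 = -13032 cm⁻¹, and 1 additional pair relative to high-spin adds 16760 cm⁻¹, giving 3728 cm⁻¹.
The difference is 3728 − (-5792) = 9520 cm⁻¹, so high-spin lies lower.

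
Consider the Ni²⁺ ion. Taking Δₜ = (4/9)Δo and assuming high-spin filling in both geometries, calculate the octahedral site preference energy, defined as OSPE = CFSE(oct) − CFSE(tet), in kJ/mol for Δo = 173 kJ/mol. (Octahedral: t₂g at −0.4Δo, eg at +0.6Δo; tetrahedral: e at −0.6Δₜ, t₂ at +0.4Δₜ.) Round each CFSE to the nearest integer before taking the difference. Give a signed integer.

-146

Ni is in group 10, so Ni²⁺ is d⁸ (10 − 2 = 8).
Octahedral high-spin t2g^6 e_g^2: CFSE = -1.2 × 173 = -208 kJ/mol.
In a tetrahedral site the filling is e^4 t2^4: CFSE(tet) = -0.8Δₜ = -0.8 × (4/9)(173) = -62 kJ/mol.
OSPE = CFSE(oct) − CFSE(tet) = -208 − (-62) = -146 kJ/mol.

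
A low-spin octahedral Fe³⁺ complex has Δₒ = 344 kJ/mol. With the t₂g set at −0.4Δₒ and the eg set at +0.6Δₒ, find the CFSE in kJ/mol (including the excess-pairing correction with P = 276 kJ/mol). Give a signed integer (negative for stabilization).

Fe is in group 8, so Fe³⁺ is d⁵ (8 − 3 = 5).
The d⁵ electrons fill as t₂g⁵ eg⁰.
Orbital CFSE = 5(-0.4) + 0(0.6) = -2.0Δₒ = -2.0 × 344 = -688 kJ/mol.
High-spin d⁵ would be t₂g³ eg² with 0 pairs; low-spin has 2, so 2 excess pairs cost +2P = +552 kJ/mol.
Overall CFSE = -688 + 552 = -136 kJ/mol.

-136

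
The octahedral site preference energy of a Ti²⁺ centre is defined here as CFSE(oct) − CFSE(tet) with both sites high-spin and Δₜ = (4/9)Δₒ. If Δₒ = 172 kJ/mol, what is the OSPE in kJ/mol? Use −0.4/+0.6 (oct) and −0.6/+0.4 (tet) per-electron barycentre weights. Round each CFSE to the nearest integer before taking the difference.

Ti²⁺: group 4, so d-count = 4 − 2 = 2.
Octahedral (high-spin): t₂g² eg⁰, CFSE = 2(−0.4) + 0(+0.6) = -0.8Δₒ = -0.8 × 172 = -138 kJ/mol.
Tetrahedral e² t₂⁰ gives -1.2Δₜ = -1.2 × (4/9) × 172 = -92 kJ/mol.
OSPE = CFSE(oct) − CFSE(tet) = -138 − (-92) = -46 kJ/mol.

-46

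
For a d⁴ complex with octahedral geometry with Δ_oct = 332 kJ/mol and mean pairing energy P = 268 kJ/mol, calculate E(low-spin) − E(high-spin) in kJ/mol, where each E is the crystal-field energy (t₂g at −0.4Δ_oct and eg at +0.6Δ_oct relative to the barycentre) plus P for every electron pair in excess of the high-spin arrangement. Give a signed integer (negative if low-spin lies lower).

-64

High-spin: t₂g³ eg¹, CFSE = -0.6Δ_oct = -199 kJ/mol.
For low-spin the configuration is t₂g⁴ eg⁰: orbital energy -1.6 × 332 = -531 kJ/mol, and 1 additional pair relative to high-spin adds 268 kJ/mol, giving -263 kJ/mol.
E(LS) − E(HS) = -263 − (-199) = -64 kJ/mol.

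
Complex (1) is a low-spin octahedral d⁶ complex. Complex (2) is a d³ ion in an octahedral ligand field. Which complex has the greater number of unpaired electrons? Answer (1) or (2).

(2)

(1): t2g^6 e_g^0 → 0 unpaired.
(2): t₂g³ eg⁰ → 3 unpaired.
So (2) has more unpaired electrons.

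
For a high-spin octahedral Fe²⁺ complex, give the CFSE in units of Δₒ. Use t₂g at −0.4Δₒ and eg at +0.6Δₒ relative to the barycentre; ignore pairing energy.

Fe sits in group 8; removing 2 electrons leaves Fe²⁺ with 8 − 2 = 6 d electrons.
Configuration: t₂g⁴ eg².
CFSE = 4(-0.4Δₒ) + 2(0.6Δₒ) = -1.6Δₒ + 1.2Δₒ = -0.4Δₒ.

-0.4 Δₒ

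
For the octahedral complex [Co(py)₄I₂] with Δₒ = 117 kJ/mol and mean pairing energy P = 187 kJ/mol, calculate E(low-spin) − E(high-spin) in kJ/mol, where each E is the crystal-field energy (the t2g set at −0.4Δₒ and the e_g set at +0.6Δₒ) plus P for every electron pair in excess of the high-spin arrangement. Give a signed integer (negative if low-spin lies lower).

Ligand charges: 4×(+0) from py and 2×(-1) from I⁻ sum to -2; with overall charge +0, Co is +2.
Co sits in group 9; removing 2 electrons leaves Co²⁺ with 9 − 2 = 7 d electrons.
High-spin d⁷ fills as t2g^5 e_g^2 with CFSE 5(−0.4) + 2(+0.6) = -0.8Δₒ = -94 kJ/mol.
Low-spin: t2g^6 e_g^1, orbital CFSE = -1.8Δₒ = -211 kJ/mol; plus 1 excess pair × P = +187 kJ/mol; total -24 kJ/mol.
E(LS) − E(HS) = -24 − (-94) = 70 kJ/mol.

70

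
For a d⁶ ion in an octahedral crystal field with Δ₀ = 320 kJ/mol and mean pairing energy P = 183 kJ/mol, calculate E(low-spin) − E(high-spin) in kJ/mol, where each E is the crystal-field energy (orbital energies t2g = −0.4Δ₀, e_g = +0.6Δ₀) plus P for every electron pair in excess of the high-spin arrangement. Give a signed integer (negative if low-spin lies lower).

-274

In the high-spin limit (t2g^4 e_g^2) the orbital term is -0.4Δ₀ = -128 kJ/mol, with no excess pairing.
Low-spin: t2g^6 e_g^0, orbital CFSE = -2.4Δ₀ = -768 kJ/mol; plus 2 excess pairs × P = +366 kJ/mol; total -402 kJ/mol.
The difference is -402 − (-128) = -274 kJ/mol, so low-spin lies lower.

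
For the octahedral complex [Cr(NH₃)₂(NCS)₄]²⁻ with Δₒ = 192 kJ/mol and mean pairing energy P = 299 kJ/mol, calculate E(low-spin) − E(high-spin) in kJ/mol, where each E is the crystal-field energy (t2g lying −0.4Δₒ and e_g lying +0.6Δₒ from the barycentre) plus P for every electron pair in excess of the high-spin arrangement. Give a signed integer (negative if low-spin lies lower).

107

Ligand charges: 2×(+0) from NH₃ and 4×(-1) from NCS⁻ sum to -4; with overall charge -2, Cr is +2.
Group 6 minus oxidation state +2 gives a d⁴ configuration for Cr²⁺.
In the high-spin limit (t2g^3 e_g^1) the orbital term is -0.6Δₒ = -115 kJ/mol, with no excess pairing.
Low-spin: t2g^4 e_g^0, orbital CFSE = -1.6Δₒ = -307 kJ/mol; plus 1 excess pair × P = +299 kJ/mol; total -8 kJ/mol.
E(LS) − E(HS) = -8 − (-115) = 107 kJ/mol.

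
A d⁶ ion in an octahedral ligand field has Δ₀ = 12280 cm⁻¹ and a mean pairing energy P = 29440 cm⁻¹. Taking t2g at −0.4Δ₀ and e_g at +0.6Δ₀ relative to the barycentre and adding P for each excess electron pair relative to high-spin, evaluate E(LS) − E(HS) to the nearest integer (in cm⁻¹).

In the high-spin limit (t2g^4 e_g^2) the orbital term is -0.4Δ₀ = -4912 cm⁻¹, with no excess pairing.
For low-spin the configuration is t2g^6 e_g^0: orbital energy -2.4 × 12280 = -29472 cm⁻¹, and 2 additional pairs relative to high-spin add 58880 cm⁻¹, giving 29408 cm⁻¹.
The difference is 29408 − (-4912) = 34320 cm⁻¹, so high-spin lies lower.

34320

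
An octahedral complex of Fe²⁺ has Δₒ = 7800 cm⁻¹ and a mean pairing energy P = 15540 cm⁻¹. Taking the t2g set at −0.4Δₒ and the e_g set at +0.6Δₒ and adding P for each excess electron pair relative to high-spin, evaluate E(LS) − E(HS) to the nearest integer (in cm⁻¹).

15480

Fe²⁺: group 8, so d-count = 8 − 2 = 6.
In the high-spin limit (t2g^4 e_g^2) the orbital term is -0.4Δₒ = -3120 cm⁻¹, with no excess pairing.
Low-spin t2g^6 e_g^0 gives -2.4Δₒ = -18720 cm⁻¹, but forming 2 extra pairs costs 2P = 31080 cm⁻¹, so E(LS) = -18720 + 31080 = 12360 cm⁻¹.
E(LS) − E(HS) = 12360 − (-3120) = 15480 cm⁻¹.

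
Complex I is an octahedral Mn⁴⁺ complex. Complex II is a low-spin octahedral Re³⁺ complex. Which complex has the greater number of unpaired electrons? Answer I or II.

I

I: Mn is in group 7, so Mn⁴⁺ is d³ (7 − 4 = 3); For octahedral d³ the high- and low-spin configurations coincide; t₂g³ eg⁰ → 3 unpaired.
II: Group 7 minus oxidation state +3 gives a d⁴ configuration for Re³⁺; t2g^4 e_g^0 → 2 unpaired.
So I has more unpaired electrons.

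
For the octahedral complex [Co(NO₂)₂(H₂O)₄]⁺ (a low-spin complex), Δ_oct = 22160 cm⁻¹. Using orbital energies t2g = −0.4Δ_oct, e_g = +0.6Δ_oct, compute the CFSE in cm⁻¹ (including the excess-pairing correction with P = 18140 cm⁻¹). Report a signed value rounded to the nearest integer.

Ligand charges: 2×(-1) from NO₂⁻ and 4×(+0) from H₂O sum to -2; with overall charge +1, Co is +3.
Co is in group 9, so Co³⁺ is d⁶ (9 − 3 = 6).
Electron filling gives t2g^6 e_g^0.
The orbital stabilization is -2.4Δ_oct = -2.4 × 22160 = -53184 cm⁻¹.
Pairing penalty: 3 pairs vs 1 in the high-spin reference → 2 extra × P = 36280 cm⁻¹.
Net CFSE = -53184 + 36280 = -16904 cm⁻¹.

-16904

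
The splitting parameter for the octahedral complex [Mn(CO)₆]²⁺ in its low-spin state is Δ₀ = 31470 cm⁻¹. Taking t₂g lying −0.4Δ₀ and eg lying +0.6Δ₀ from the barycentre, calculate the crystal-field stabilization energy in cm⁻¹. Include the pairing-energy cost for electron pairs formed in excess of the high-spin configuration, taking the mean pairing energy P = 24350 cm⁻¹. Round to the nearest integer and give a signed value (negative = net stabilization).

-14240

CO is neutral, so the +2 overall charge sits on Mn: oxidation state +2.
Mn²⁺: group 7, so d-count = 7 − 2 = 5.
The d⁵ electrons fill as t₂g⁵ eg⁰.
Orbital CFSE = 5(-0.4) + 0(0.6) = -2.0Δ₀ = -2.0 × 31470 = -62940 cm⁻¹.
Relative to high-spin t₂g³ eg² (0 paired), the low-spin configuration has 2 additional pairs, contributing +2 × 24350 = +48700 cm⁻¹.
Overall CFSE = -62940 + 48700 = -14240 cm⁻¹.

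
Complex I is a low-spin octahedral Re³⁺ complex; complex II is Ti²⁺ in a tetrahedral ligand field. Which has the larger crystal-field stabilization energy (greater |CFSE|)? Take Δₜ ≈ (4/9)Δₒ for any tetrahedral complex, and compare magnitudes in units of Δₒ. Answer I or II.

I

I: Group 7 minus oxidation state +3 gives a d⁴ configuration for Re³⁺; t2g^4 e_g^0, CFSE = -1.6Δₒ.
II: Group 4 minus oxidation state +2 gives a d² configuration for Ti²⁺; With tetrahedral geometry the complex is necessarily high-spin; e² t₂⁰, CFSE = -1.2Δₜ ≈ -0.53Δₒ.
So I has the larger |CFSE|.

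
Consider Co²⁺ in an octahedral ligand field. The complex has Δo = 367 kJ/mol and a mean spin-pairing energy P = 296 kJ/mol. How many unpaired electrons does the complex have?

1

Group 9 minus oxidation state +2 gives a d⁷ configuration for Co²⁺.
With Δo > P the complex is low-spin.
That gives t₂g⁶ eg¹.
Unpaired electrons: 1.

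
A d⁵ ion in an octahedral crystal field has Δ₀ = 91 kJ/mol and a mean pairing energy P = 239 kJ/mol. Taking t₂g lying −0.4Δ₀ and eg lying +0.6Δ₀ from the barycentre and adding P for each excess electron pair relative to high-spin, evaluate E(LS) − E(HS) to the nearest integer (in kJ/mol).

296

In the high-spin limit (t₂g³ eg²) the orbital term is 0.0Δ₀ = 0 kJ/mol, with no excess pairing.
Low-spin t₂g⁵ eg⁰ gives -2.0Δ₀ = -182 kJ/mol, but forming 2 extra pairs costs 2P = 478 kJ/mol, so E(LS) = -182 + 478 = 296 kJ/mol.
E(LS) − E(HS) = 296 − (0) = 296 kJ/mol.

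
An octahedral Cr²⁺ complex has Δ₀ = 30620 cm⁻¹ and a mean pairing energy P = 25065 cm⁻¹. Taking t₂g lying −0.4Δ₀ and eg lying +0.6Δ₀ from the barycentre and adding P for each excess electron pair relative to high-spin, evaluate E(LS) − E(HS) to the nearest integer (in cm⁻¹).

Cr²⁺: group 6, so d-count = 6 − 2 = 4.
In the high-spin limit (t₂g³ eg¹) the orbital term is -0.6Δ₀ = -18372 cm⁻¹, with no excess pairing.
For low-spin the configuration is t₂g⁴ eg⁰: orbital energy -1.6 × 30620 = -48992 cm⁻¹, and 1 additional pair relative to high-spin adds 25065 cm⁻¹, giving -23927 cm⁻¹.
E(LS) − E(HS) = -23927 − (-18372) = -5555 cm⁻¹.

-5555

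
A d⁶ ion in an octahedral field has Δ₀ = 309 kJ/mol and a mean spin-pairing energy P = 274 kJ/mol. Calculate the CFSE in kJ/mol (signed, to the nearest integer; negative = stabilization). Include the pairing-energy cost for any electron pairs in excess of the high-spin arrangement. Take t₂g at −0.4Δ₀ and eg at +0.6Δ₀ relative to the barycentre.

-194

Here Δ₀ > P (309 > 274), so the low-spin state is favoured.
Configuration: t₂g⁶ eg⁰.
Orbital CFSE = -2.4Δ₀ = -2.4 × 309 = -742 kJ/mol.
Excess pairs vs high-spin: 3 − 1 = 2; pairing cost = +548 kJ/mol.
Net CFSE = -742 + 548 = -194 kJ/mol.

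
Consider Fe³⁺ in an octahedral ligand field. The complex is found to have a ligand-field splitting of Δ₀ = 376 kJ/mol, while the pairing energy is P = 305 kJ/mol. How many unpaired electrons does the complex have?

Fe³⁺: group 8, so d-count = 8 − 3 = 5.
Here Δ₀ > P (376 > 305), so the low-spin state is favoured.
Filling d⁵ accordingly: t2g^5 e_g^0.
Unpaired electrons: 1.

1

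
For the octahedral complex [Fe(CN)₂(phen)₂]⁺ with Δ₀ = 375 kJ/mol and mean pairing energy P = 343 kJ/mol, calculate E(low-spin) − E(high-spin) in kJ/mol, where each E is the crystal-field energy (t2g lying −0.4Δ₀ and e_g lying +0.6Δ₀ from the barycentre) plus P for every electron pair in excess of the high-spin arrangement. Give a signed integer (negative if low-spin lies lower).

Ligand charges: 2×(-1) from CN⁻ and 2×(+0) from phen sum to -2; with overall charge +1, Fe is +3.
Fe³⁺: group 8, so d-count = 8 − 3 = 5.
High-spin: t2g^3 e_g^2, CFSE = 0.0Δ₀ = 0 kJ/mol.
Low-spin t2g^5 e_g^0 gives -2.0Δ₀ = -750 kJ/mol, but forming 2 extra pairs costs 2P = 686 kJ/mol, so E(LS) = -750 + 686 = -64 kJ/mol.
Thus E(LS) − E(HS) = -64 kJ/mol.

-64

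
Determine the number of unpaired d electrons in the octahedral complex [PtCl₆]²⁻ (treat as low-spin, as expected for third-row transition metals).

0

Each Cl⁻ contributes -1; 6 × (-1) = -6. With overall charge -2, Pt is in the +4 oxidation state.
Pt sits in group 10; removing 4 electrons leaves Pt⁴⁺ with 10 − 4 = 6 d electrons.
Configuration: t2g^6 e_g^0, giving 0 unpaired electrons.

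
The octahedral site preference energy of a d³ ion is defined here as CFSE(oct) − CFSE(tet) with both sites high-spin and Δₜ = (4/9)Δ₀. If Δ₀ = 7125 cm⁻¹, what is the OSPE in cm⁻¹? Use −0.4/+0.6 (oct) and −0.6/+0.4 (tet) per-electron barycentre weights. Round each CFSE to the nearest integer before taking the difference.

Octahedral (high-spin): t2g^3 e_g^0, CFSE = 3(−0.4) + 0(+0.6) = -1.2Δ₀ = -1.2 × 7125 = -8550 cm⁻¹.
Tetrahedral e^2 t2^1 gives -0.8Δₜ = -0.8 × (4/9) × 7125 = -2533 cm⁻¹.
Subtracting, OSPE = -8550 − (-2533) = -6017 cm⁻¹.

-6017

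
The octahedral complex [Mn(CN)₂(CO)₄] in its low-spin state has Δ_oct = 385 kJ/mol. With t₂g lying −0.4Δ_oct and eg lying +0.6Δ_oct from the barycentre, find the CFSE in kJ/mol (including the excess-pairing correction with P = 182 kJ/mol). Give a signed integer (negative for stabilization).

-406

Ligand charges: 2×(-1) from CN⁻ and 4×(+0) from CO sum to -2; with overall charge +0, Mn is +2.
Mn sits in group 7; removing 2 electrons leaves Mn²⁺ with 7 − 2 = 5 d electrons.
Electron filling gives t₂g⁵ eg⁰.
Orbital CFSE = 5(-0.4) + 0(0.6) = -2.0Δ_oct = -2.0 × 385 = -770 kJ/mol.
Pairing penalty: 2 pairs vs 0 in the high-spin reference → 2 extra × P = 364 kJ/mol.
Overall CFSE = -770 + 364 = -406 kJ/mol.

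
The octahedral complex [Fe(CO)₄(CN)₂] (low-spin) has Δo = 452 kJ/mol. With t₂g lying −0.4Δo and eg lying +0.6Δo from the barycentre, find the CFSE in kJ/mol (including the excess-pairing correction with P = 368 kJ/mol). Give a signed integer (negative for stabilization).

-349

Ligand charges: 4×(+0) from CO and 2×(-1) from CN⁻ sum to -2; with overall charge +0, Fe is +2.
Fe sits in group 8; removing 2 electrons leaves Fe²⁺ with 8 − 2 = 6 d electrons.
Configuration: t₂g⁶ eg⁰.
CFSE(orbital) = 6×(-0.4Δo) + 0×(0.6Δo) = -2.4Δo; with Δo = 452 kJ/mol that is -1085 kJ/mol.
Relative to high-spin t₂g⁴ eg² (1 paired), the low-spin configuration has 2 additional pairs, contributing +2 × 368 = +736 kJ/mol.
Combining: -1085 + 736 = -349 kJ/mol.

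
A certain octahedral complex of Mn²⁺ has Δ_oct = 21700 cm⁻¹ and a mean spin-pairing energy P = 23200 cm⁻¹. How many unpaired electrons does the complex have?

Mn²⁺: group 7, so d-count = 7 − 2 = 5.
With Δ_oct < P the complex is high-spin.
Configuration: t2g^3 e_g^2.
Unpaired electrons: 5.

5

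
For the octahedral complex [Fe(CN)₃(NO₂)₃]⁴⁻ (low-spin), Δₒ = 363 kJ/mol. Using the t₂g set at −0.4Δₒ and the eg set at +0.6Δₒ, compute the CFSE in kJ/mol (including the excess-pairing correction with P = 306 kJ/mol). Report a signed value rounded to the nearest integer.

-259

Ligand charges: 3×(-1) from CN⁻ and 3×(-1) from NO₂⁻ sum to -6; with overall charge -4, Fe is +2.
Fe is in group 8, so Fe²⁺ is d⁶ (8 − 2 = 6).
The d⁶ electrons fill as t₂g⁶ eg⁰.
CFSE(orbital) = 6×(-0.4Δₒ) + 0×(0.6Δₒ) = -2.4Δₒ; with Δₒ = 363 kJ/mol that is -871 kJ/mol.
High-spin d⁶ would be t₂g⁴ eg² with 1 pair; low-spin has 3, so 2 excess pairs cost +2P = +612 kJ/mol.
Combining: -871 + 612 = -259 kJ/mol.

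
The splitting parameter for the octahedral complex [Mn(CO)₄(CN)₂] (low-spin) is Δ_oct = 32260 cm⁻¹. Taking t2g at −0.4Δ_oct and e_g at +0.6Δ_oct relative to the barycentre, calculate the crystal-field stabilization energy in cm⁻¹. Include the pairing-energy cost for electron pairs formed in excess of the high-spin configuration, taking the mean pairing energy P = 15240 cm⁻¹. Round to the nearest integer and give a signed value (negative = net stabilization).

-34040

Ligand charges: 4×(+0) from CO and 2×(-1) from CN⁻ sum to -2; with overall charge +0, Mn is +2.
Group 7 minus oxidation state +2 gives a d⁵ configuration for Mn²⁺.
Configuration: t2g^5 e_g^0.
CFSE(orbital) = 5×(-0.4Δ_oct) + 0×(0.6Δ_oct) = -2.0Δ_oct; with Δ_oct = 32260 cm⁻¹ that is -64520 cm⁻¹.
Pairing penalty: 2 pairs vs 0 in the high-spin reference → 2 extra × P = 30480 cm⁻¹.
Combining: -64520 + 30480 = -34040 cm⁻¹.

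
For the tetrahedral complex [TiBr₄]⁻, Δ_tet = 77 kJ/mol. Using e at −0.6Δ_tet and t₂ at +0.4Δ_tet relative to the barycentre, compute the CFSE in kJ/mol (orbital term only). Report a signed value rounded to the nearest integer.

Each Br⁻ contributes -1; 4 × (-1) = -4. With overall charge -1, Ti is in the +3 oxidation state.
Ti is in group 4, so Ti³⁺ is d¹ (4 − 3 = 1).
Tetrahedral splitting is small, so the complex is high-spin.
The d¹ electrons fill as e¹ t₂⁰.
Orbital CFSE = 1(-0.6) + 0(0.4) = -0.6Δ_tet = -0.6 × 77 = -46 kJ/mol.

-46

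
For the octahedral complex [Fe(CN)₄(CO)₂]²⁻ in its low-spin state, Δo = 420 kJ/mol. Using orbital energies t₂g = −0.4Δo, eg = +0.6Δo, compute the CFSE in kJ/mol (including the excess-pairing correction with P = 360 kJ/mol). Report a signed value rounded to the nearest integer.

-288

Ligand charges: 4×(-1) from CN⁻ and 2×(+0) from CO sum to -4; with overall charge -2, Fe is +2.
Group 8 minus oxidation state +2 gives a d⁶ configuration for Fe²⁺.
Electron filling gives t₂g⁶ eg⁰.
Orbital CFSE = 6(-0.4) + 0(0.6) = -2.4Δo = -2.4 × 420 = -1008 kJ/mol.
High-spin d⁶ would be t₂g⁴ eg² with 1 pair; low-spin has 3, so 2 excess pairs cost +2P = +720 kJ/mol.
Net CFSE = -1008 + 720 = -288 kJ/mol.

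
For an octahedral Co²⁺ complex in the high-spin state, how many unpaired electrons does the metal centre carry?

3

Co sits in group 9; removing 2 electrons leaves Co²⁺ with 9 − 2 = 7 d electrons.
Configuration: t₂g⁵ eg², giving 3 unpaired electrons.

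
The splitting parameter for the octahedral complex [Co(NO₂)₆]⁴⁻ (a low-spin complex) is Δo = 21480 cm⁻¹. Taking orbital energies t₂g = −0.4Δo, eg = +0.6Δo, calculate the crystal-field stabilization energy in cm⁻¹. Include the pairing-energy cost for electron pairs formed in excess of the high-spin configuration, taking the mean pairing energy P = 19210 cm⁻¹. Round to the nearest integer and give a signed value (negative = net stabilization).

Each NO₂⁻ contributes -1; 6 × (-1) = -6. With overall charge -4, Co is in the +2 oxidation state.
Co²⁺: group 9, so d-count = 9 − 2 = 7.
Electron filling gives t₂g⁶ eg¹.
The orbital stabilization is -1.8Δo = -1.8 × 21480 = -38664 cm⁻¹.
High-spin d⁷ would be t₂g⁵ eg² with 2 pairs; low-spin has 3, so 1 excess pair costs +1P = +19210 cm⁻¹.
Overall CFSE = -38664 + 19210 = -19454 cm⁻¹.

-19454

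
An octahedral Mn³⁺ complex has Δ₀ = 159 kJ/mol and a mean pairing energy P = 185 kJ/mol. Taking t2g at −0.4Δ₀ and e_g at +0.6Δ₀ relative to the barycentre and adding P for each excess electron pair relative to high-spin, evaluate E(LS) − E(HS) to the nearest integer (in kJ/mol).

26

Mn sits in group 7; removing 3 electrons leaves Mn³⁺ with 7 − 3 = 4 d electrons.
High-spin: t2g^3 e_g^1, CFSE = -0.6Δ₀ = -95 kJ/mol.
Low-spin t2g^4 e_g^0 gives -1.6Δ₀ = -254 kJ/mol, but forming 1 extra pair costs 1P = 185 kJ/mol, so E(LS) = -254 + 185 = -69 kJ/mol.
Thus E(LS) − E(HS) = 26 kJ/mol.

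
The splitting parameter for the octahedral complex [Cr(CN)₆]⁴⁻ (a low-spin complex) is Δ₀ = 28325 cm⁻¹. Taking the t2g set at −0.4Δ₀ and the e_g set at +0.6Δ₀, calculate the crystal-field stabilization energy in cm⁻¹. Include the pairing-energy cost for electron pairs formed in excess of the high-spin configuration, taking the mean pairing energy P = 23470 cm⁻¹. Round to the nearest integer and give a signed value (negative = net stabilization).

Each CN⁻ contributes -1; 6 × (-1) = -6. With overall charge -4, Cr is in the +2 oxidation state.
Cr sits in group 6; removing 2 electrons leaves Cr²⁺ with 6 − 2 = 4 d electrons.
Electron filling gives t2g^4 e_g^0.
Orbital CFSE = 4(-0.4) + 0(0.6) = -1.6Δ₀ = -1.6 × 28325 = -45320 cm⁻¹.
High-spin d⁴ would be t2g^3 e_g^1 with 0 pairs; low-spin has 1, so 1 excess pair costs +1P = +23470 cm⁻¹.
Net CFSE = -45320 + 23470 = -21850 cm⁻¹.

-21850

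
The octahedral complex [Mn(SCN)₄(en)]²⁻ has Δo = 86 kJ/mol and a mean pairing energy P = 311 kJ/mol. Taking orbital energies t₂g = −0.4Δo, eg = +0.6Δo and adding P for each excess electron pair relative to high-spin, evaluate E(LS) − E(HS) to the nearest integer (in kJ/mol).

Ligand charges: 4×(-1) from SCN⁻ and 1×(+0) from en sum to -4; with overall charge -2, Mn is +2.
Mn sits in group 7; removing 2 electrons leaves Mn²⁺ with 7 − 2 = 5 d electrons.
In the high-spin limit (t₂g³ eg²) the orbital term is 0.0Δo = 0 kJ/mol, with no excess pairing.
Low-spin t₂g⁵ eg⁰ gives -2.0Δo = -172 kJ/mol, but forming 2 extra pairs costs 2P = 622 kJ/mol, so E(LS) = -172 + 622 = 450 kJ/mol.
E(LS) − E(HS) = 450 − (0) = 450 kJ/mol.

450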